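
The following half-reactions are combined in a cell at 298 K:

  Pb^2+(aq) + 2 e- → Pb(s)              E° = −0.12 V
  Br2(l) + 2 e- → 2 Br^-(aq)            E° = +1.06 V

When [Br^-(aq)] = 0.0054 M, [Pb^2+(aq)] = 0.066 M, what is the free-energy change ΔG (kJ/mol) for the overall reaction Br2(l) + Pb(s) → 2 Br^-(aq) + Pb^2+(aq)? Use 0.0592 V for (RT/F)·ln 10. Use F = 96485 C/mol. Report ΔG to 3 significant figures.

The standard cell potential is +1.06 − (−0.12) = +1.18 V, with n = 2 electrons in the balanced equation.
The reaction quotient is [Br^-(aq)]^2·[Pb^2+(aq)] = 1.92×10^−6; by Nernst, E = +1.18 − (0.0592/2)(−5.716) = +1.3492 V.
Then ΔG = −nFE = −2 × 96485 × +1.3492 J/mol = −260 kJ/mol.

−260 kJ/mol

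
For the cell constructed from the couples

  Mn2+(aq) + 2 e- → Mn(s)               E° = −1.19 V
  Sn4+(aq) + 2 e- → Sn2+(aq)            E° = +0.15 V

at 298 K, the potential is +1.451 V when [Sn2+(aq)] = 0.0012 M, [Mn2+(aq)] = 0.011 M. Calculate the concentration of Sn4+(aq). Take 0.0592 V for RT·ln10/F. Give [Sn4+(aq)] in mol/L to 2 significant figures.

0.074 M

The Sn⁴⁺/Sn²⁺ couple has the larger reduction potential, so it is the cathode: E°cell = +0.15 − (−1.19) = +1.34 V and n = 2.
Since E = E° − (0.0592/n)·log Q, log Q = n(E° − E)/0.0592 = −3.750.
Balancing electrons gives Sn4+(aq) + Mn(s) → Sn2+(aq) + Mn2+(aq); thus Q = ([Sn2+(aq)]·[Mn2+(aq)]) / [Sn4+(aq)].
Isolating [Sn4+(aq)] in Q = 10^{−3.750} yields log [Sn4+(aq)] = −1.129, i.e. 0.074 M.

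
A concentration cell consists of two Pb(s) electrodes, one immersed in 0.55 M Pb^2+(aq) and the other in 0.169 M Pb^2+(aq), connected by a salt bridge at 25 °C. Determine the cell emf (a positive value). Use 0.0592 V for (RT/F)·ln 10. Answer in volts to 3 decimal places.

For a concentration cell E°cell = 0, since both electrodes use the same couple.
The compartment with the higher Pb^2+(aq) concentration (0.55 M) acts as the cathode; ions are reduced there and produced at the dilute (0.169 M) anode.
With n = 2, Ecell = −(0.0592/2)·log([dilute]/[conc]) = −(0.0592/2)·log(0.169/0.55) = +0.015 V.

0.015 V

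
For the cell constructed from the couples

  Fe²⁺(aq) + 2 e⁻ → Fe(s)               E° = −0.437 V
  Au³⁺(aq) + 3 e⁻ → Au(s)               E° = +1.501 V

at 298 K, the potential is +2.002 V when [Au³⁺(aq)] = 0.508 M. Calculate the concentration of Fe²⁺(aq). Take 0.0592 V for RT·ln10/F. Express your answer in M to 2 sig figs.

With Au³⁺/Au at the cathode and Fe²⁺/Fe at the anode, E°cell = +1.501 − (−0.437) = +1.938 V (n = 6).
Since E = E° − (0.0592/n)·log Q, log Q = n(E° − E)/0.0592 = −6.486.
The balanced reaction is 2 Au³⁺(aq) + 3 Fe(s) → 2 Au(s) + 3 Fe²⁺(aq), so Q = [Fe²⁺(aq)]^3 / [Au³⁺(aq)]^2.
Isolating [Fe²⁺(aq)] in Q = 10^{−6.486} yields log [Fe²⁺(aq)] = −2.358, i.e. 0.0044 M.

0.0044 M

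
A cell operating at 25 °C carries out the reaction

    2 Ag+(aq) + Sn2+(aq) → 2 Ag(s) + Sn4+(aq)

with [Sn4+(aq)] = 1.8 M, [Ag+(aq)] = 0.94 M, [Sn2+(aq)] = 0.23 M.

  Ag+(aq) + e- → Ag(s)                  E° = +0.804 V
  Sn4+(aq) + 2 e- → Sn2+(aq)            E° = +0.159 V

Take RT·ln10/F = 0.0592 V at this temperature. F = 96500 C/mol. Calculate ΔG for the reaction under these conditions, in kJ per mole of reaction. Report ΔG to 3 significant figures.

−119 kJ/mol

With Ag⁺/Ag reduced at the cathode, E°cell = +0.804 − (+0.159) = +0.645 V and n = 2.
Q = [Sn4+(aq)] / ([Ag+(aq)]^2·[Sn2+(aq)]) = 8.86, so log Q = 0.947 and E = +0.645 − (0.0592/2)(0.947) = +0.6170 V.
ΔG = −nFE = −(2)(96500)(+0.6170) J/mol = −119 kJ/mol.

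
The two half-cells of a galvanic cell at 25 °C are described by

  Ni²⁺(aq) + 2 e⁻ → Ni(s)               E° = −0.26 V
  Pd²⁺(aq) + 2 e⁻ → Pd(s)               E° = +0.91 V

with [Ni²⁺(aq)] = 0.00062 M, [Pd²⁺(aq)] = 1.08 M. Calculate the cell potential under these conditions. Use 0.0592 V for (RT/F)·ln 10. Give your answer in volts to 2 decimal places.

Pd²⁺/Pd is reduced (cathode, E° = +0.91 V) and Ni²⁺/Ni is oxidized (anode).
E°cell = E°cat − E°an = +0.91 − (−0.26) = +1.17 V; n = 2.
Balancing gives Pd²⁺(aq) + Ni(s) → Pd(s) + Ni²⁺(aq); hence Q = [Ni²⁺(aq)] / [Pd²⁺(aq)] = 0.000574 (log Q = −3.241).
Applying E = E° − (RT ln10/nF)·log Q gives +1.17 − (0.0592/2)(−3.241) = +1.27 V.

+1.27 V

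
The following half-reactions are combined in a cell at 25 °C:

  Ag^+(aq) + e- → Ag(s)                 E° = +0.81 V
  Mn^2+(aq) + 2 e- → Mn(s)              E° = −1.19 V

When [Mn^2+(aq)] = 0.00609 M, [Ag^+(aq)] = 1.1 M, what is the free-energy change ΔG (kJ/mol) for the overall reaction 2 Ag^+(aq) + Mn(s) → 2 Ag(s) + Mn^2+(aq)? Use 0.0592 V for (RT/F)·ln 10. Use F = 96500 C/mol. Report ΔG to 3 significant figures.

−399 kJ/mol

With Ag⁺/Ag reduced at the cathode, E°cell = +0.81 − (−1.19) = +2.00 V and n = 2.
Here Q = [Mn^2+(aq)] / [Ag^+(aq)]^2 = 0.00503 (log Q = −2.298), giving E = +2.00 − (0.0592/2)·(−2.298) = +2.0680 V.
Then ΔG = −nFE = −2 × 96500 × +2.0680 J/mol = −399 kJ/mol.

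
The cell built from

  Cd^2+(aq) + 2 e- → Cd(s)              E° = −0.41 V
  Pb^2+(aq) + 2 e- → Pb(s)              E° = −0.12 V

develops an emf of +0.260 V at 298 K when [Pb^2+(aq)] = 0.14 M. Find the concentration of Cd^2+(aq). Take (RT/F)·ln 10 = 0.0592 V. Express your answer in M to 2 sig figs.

The Pb²⁺/Pb couple has the larger reduction potential, so it is the cathode: E°cell = −0.12 − (−0.41) = +0.29 V and n = 2.
Since E = E° − (0.0592/n)·log Q, log Q = n(E° − E)/0.0592 = 1.014.
The balanced reaction is Pb^2+(aq) + Cd(s) → Pb(s) + Cd^2+(aq), so Q = [Cd^2+(aq)] / [Pb^2+(aq)].
Substituting the known concentrations and solving, log [Cd^2+(aq)] = 0.160 and [Cd^2+(aq)] = 1.4 M.

1.4 M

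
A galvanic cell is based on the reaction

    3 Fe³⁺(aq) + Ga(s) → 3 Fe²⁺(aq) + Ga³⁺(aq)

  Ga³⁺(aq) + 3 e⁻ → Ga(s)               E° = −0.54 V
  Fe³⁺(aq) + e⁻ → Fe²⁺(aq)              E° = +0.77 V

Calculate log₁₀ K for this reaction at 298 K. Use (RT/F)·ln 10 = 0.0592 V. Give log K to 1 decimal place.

log K = 66.4

The Fe³⁺/Fe²⁺ couple is reduced (cathode); E°cell = +0.77 − (−0.54) = +1.31 V with n = 3.
At equilibrium E = 0, so log K = nE°cell / 0.0592 = (3)(+1.31) / 0.0592 = 66.4.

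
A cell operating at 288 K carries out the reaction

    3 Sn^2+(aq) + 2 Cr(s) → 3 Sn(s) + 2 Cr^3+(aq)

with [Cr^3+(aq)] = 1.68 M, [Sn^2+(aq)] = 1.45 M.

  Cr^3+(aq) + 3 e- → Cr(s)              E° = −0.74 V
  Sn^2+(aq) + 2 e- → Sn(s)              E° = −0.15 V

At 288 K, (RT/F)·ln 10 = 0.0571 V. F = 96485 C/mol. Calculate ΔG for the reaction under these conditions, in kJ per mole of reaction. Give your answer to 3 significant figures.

With Sn²⁺/Sn reduced at the cathode, E°cell = −0.15 − (−0.74) = +0.59 V and n = 6.
Q = [Cr^3+(aq)]^2 / [Sn^2+(aq)]^3 = 0.926, so log Q = −0.033 and E = +0.59 − (0.0571/6)(−0.033) = +0.5903 V.
Finally ΔG = −nFE = −(6)(96485 C/mol)(+0.5903 V) = −342 kJ/mol.

−342 kJ/mol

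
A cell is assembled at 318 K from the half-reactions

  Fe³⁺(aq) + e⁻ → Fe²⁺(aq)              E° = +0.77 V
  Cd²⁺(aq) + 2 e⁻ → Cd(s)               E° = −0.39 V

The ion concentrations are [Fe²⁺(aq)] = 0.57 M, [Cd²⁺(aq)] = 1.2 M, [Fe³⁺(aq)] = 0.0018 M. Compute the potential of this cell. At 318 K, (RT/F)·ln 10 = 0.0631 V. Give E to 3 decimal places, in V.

+1.000 V

Since E°(Fe³⁺/Fe²⁺) > E°(Cd²⁺/Cd), Fe³⁺/Fe²⁺ serves as the cathode.
The standard potential is +0.77 − (−0.39) = +1.16 V and the balanced reaction transfers n = 2 electrons.
For the overall reaction 2 Fe³⁺(aq) + Cd(s) → 2 Fe²⁺(aq) + Cd²⁺(aq), Q = ([Fe²⁺(aq)]^2·[Cd²⁺(aq)]) / [Fe³⁺(aq)]^2 = 1.2×10^5, giving log Q = 5.080.
E = E° − (0.0631/n)·log Q = +1.16 − (0.0631/2)(5.080) = +1.000 V.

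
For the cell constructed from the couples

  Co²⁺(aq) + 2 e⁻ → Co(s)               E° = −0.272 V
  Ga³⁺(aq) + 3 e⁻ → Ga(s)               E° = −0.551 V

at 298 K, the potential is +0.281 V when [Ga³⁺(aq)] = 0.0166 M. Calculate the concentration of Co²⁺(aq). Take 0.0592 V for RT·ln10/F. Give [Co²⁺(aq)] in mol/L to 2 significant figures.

The Co²⁺/Co couple has the larger reduction potential, so it is the cathode: E°cell = −0.272 − (−0.551) = +0.279 V and n = 6.
From the Nernst equation, log Q = n(E° − E)/0.0592 = 6·(+0.279 − (+0.281))/0.0592 = −0.203.
The balanced reaction is 3 Co²⁺(aq) + 2 Ga(s) → 3 Co(s) + 2 Ga³⁺(aq), so Q = [Ga³⁺(aq)]^2 / [Co²⁺(aq)]^3.
Isolating [Co²⁺(aq)] in Q = 10^{−0.203} yields log [Co²⁺(aq)] = −1.119, i.e. 0.076 M.

0.076 M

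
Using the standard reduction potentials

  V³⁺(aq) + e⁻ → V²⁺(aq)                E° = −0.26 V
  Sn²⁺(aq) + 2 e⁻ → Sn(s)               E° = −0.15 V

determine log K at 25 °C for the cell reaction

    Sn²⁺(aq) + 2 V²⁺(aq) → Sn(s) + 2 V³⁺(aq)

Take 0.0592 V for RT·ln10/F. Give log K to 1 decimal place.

log K = 3.7

The Sn²⁺/Sn couple is reduced (cathode); E°cell = −0.15 − (−0.26) = +0.11 V with n = 2.
At equilibrium E = 0, so log K = nE°cell / 0.0592 = (2)(+0.11) / 0.0592 = 3.7.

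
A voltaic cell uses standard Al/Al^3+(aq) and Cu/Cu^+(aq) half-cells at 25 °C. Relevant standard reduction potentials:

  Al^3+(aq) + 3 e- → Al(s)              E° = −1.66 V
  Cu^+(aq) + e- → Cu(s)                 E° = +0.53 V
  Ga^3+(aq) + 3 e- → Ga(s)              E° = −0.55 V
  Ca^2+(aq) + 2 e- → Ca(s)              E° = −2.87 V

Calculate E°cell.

Of the two couples in this cell, the one with the more positive reduction potential is reduced at the cathode: here that is Cu⁺/Cu (+0.53 V); Al³⁺/Al (−1.66 V) is the anode.
E°cell = E°(cathode) − E°(anode) = +0.53 − (−1.66) = +2.19 V.

+2.19 V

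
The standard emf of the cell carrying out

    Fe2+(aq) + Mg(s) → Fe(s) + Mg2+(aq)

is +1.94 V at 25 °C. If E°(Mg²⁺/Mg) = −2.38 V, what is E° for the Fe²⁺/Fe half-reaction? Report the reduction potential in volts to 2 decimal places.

In the reaction as written the Fe²⁺/Fe couple is reduced (cathode) and Mg²⁺/Mg is oxidized (anode), so E°cell = E°(Fe²⁺/Fe) − E°(Mg²⁺/Mg).
E°(Fe²⁺/Fe) = E°cell + E°(anode) = +1.94 + (−2.38) = −0.44 V.

−0.44 V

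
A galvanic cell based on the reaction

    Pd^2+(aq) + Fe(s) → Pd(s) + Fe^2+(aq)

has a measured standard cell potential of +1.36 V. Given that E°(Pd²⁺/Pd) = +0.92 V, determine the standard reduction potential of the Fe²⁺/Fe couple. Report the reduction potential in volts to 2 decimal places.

−0.44 V

In the reaction as written the Pd²⁺/Pd couple is reduced (cathode) and Fe²⁺/Fe is oxidized (anode), so E°cell = E°(Pd²⁺/Pd) − E°(Fe²⁺/Fe).
E°(Fe²⁺/Fe) = E°(cathode) − E°cell = +0.92 − (+1.36) = −0.44 V.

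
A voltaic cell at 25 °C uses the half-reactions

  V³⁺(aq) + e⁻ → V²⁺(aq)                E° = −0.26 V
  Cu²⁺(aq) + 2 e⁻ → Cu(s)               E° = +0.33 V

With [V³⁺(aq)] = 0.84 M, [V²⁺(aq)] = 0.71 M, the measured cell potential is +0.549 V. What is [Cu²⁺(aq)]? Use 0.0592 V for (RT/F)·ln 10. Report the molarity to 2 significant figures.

The Cu²⁺/Cu couple has the larger reduction potential, so it is the cathode: E°cell = +0.33 − (−0.26) = +0.59 V and n = 2.
From the Nernst equation, log Q = n(E° − E)/0.0592 = 2·(+0.59 − (+0.549))/0.0592 = 1.385.
Balancing electrons gives Cu²⁺(aq) + 2 V²⁺(aq) → Cu(s) + 2 V³⁺(aq); thus Q = [V³⁺(aq)]^2 / ([Cu²⁺(aq)]·[V²⁺(aq)]^2).
Substituting the known concentrations and solving, log [Cu²⁺(aq)] = −1.239 and [Cu²⁺(aq)] = 0.058 M.

0.058 M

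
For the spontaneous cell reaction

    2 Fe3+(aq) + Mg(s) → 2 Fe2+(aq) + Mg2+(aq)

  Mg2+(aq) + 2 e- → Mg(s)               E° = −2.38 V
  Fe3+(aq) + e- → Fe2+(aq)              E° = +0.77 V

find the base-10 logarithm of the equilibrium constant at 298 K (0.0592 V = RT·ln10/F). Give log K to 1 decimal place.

log K = 106.4

The Fe³⁺/Fe²⁺ couple is reduced (cathode); E°cell = +0.77 − (−2.38) = +3.15 V with n = 2.
At equilibrium E = 0, so log K = nE°cell / 0.0592 = (2)(+3.15) / 0.0592 = 106.4.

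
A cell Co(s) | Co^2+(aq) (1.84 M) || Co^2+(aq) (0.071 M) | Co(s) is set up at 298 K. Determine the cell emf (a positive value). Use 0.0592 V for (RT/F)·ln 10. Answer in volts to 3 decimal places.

0.042 V

For a concentration cell E°cell = 0, since both electrodes use the same couple.
The compartment with the higher Co^2+(aq) concentration (1.84 M) acts as the cathode; ions are reduced there and produced at the dilute (0.071 M) anode.
With n = 2, Ecell = −(0.0592/2)·log([dilute]/[conc]) = −(0.0592/2)·log(0.071/1.84) = +0.042 V.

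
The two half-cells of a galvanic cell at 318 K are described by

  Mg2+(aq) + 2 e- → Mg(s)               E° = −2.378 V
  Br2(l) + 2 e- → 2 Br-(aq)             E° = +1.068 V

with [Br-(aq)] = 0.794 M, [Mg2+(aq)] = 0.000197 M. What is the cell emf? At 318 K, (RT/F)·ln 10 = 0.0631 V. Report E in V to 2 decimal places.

+3.57 V

The Br₂/Br⁻ couple has the more positive E°, so it is the cathode; Mg²⁺/Mg is the anode.
E°cell = +1.068 − (−2.378) = +3.446 V, with n = 2 electrons transferred.
The balanced reaction is Br2(l) + Mg(s) → 2 Br-(aq) + Mg2+(aq), so Q = [Br-(aq)]^2·[Mg2+(aq)] = 0.000124 and log Q = −3.906.
By the Nernst equation, E = +3.446 − (0.0631/2)·(−3.906) = +3.57 V.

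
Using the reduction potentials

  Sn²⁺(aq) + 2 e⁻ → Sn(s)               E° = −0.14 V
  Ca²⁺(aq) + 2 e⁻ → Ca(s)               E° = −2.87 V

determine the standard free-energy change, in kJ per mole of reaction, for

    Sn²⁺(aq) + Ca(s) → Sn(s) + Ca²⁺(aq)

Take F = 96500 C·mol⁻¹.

−527 kJ/mol

In the reaction as written Sn²⁺(aq) is reduced, so the Sn²⁺/Sn couple is the cathode and Ca²⁺/Ca is the anode.
E°cell = −0.14 − (−2.87) = +2.73 V; balancing electrons gives n = 2.
ΔG° = −nFE°cell = −(2)(96500)(+2.73) J/mol = −527 kJ/mol.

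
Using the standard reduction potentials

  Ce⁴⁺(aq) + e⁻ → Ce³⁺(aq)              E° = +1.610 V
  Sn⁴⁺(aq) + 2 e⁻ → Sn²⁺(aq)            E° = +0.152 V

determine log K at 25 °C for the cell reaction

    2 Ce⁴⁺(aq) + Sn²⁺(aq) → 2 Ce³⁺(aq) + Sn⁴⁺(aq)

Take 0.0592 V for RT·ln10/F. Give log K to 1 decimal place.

log K = 49.3

The Ce⁴⁺/Ce³⁺ couple is reduced (cathode); E°cell = +1.610 − (+0.152) = +1.458 V with n = 2.
At equilibrium E = 0, so log K = nE°cell / 0.0592 = (2)(+1.458) / 0.0592 = 49.3.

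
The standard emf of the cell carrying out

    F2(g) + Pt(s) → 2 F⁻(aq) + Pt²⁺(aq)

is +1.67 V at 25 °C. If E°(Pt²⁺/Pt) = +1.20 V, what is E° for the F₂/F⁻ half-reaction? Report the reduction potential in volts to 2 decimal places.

In the reaction as written the F₂/F⁻ couple is reduced (cathode) and Pt²⁺/Pt is oxidized (anode), so E°cell = E°(F₂/F⁻) − E°(Pt²⁺/Pt).
E°(F₂/F⁻) = E°cell + E°(anode) = +1.67 + (+1.20) = +2.87 V.

+2.87 V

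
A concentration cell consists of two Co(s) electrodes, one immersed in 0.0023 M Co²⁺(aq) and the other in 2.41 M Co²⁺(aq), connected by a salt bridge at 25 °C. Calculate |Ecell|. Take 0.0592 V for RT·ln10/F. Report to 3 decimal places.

For a concentration cell E°cell = 0, since both electrodes use the same couple.
The compartment with the higher Co²⁺(aq) concentration (2.41 M) acts as the cathode; ions are reduced there and produced at the dilute (0.0023 M) anode.
With n = 2, Ecell = −(0.0592/2)·log([dilute]/[conc]) = −(0.0592/2)·log(0.0023/2.41) = +0.089 V.

0.089 V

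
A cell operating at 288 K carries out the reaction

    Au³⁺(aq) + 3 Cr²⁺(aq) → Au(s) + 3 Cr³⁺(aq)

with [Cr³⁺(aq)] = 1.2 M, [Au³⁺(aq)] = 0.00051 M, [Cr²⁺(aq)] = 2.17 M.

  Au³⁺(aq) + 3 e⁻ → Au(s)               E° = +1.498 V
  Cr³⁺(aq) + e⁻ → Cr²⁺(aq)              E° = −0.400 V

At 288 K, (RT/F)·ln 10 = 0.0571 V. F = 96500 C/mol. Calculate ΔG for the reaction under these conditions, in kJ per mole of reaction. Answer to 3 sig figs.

−536 kJ/mol

The standard cell potential is +1.498 − (−0.400) = +1.898 V, with n = 3 electrons in the balanced equation.
Here Q = [Cr³⁺(aq)]^3 / ([Au³⁺(aq)]·[Cr²⁺(aq)]^3) = 332 (log Q = 2.521), giving E = +1.898 − (0.0571/3)·(2.521) = +1.8500 V.
Then ΔG = −nFE = −3 × 96500 × +1.8500 J/mol = −536 kJ/mol.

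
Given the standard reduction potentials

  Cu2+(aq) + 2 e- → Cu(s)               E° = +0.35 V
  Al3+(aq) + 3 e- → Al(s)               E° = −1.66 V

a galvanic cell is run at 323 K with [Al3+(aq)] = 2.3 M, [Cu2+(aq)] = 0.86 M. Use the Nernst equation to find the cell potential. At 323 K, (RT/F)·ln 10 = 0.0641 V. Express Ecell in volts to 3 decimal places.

Since E°(Cu²⁺/Cu) > E°(Al³⁺/Al), Cu²⁺/Cu serves as the cathode.
The standard potential is +0.35 − (−1.66) = +2.01 V and the balanced reaction transfers n = 6 electrons.
The balanced reaction is 3 Cu2+(aq) + 2 Al(s) → 3 Cu(s) + 2 Al3+(aq), so Q = [Al3+(aq)]^2 / [Cu2+(aq)]^3 = 8.32 and log Q = 0.920.
E = E° − (0.0641/n)·log Q = +2.01 − (0.0641/6)(0.920) = +2.000 V.

+2.000 V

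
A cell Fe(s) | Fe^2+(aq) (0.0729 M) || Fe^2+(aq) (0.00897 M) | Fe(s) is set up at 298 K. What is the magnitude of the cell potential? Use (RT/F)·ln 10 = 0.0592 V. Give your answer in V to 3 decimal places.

0.027 V

For a concentration cell E°cell = 0, since both electrodes use the same couple.
The compartment with the higher Fe^2+(aq) concentration (0.0729 M) acts as the cathode; ions are reduced there and produced at the dilute (0.00897 M) anode.
With n = 2, Ecell = −(0.0592/2)·log([dilute]/[conc]) = −(0.0592/2)·log(0.00897/0.0729) = +0.027 V.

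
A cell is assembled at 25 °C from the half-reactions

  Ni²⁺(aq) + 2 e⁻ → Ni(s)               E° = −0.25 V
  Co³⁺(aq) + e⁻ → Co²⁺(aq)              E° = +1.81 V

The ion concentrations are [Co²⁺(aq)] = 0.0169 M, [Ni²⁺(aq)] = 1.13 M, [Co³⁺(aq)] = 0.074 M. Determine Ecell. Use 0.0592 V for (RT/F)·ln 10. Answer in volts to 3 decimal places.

+2.096 V

Since E°(Co³⁺/Co²⁺) > E°(Ni²⁺/Ni), Co³⁺/Co²⁺ serves as the cathode.
E°cell = E°cat − E°an = +1.81 − (−0.25) = +2.06 V; n = 2.
For the overall reaction 2 Co³⁺(aq) + Ni(s) → 2 Co²⁺(aq) + Ni²⁺(aq), Q = ([Co²⁺(aq)]^2·[Ni²⁺(aq)]) / [Co³⁺(aq)]^2 = 0.0589, giving log Q = −1.230.
Applying E = E° − (RT ln10/nF)·log Q gives +2.06 − (0.0592/2)(−1.230) = +2.096 V.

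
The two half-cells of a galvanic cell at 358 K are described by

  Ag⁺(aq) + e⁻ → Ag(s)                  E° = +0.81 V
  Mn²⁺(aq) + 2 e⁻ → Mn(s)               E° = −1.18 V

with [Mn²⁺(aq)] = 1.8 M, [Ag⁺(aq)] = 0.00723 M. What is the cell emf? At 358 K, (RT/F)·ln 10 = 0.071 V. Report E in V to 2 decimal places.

The Ag⁺/Ag couple has the more positive E°, so it is the cathode; Mn²⁺/Mn is the anode.
E°cell = E°cat − E°an = +0.81 − (−1.18) = +1.99 V; n = 2.
Balancing gives 2 Ag⁺(aq) + Mn(s) → 2 Ag(s) + Mn²⁺(aq); hence Q = [Mn²⁺(aq)] / [Ag⁺(aq)]^2 = 3.44×10^4 (log Q = 4.537).
E = E° − (0.071/n)·log Q = +1.99 − (0.071/2)(4.537) = +1.83 V.

+1.83 V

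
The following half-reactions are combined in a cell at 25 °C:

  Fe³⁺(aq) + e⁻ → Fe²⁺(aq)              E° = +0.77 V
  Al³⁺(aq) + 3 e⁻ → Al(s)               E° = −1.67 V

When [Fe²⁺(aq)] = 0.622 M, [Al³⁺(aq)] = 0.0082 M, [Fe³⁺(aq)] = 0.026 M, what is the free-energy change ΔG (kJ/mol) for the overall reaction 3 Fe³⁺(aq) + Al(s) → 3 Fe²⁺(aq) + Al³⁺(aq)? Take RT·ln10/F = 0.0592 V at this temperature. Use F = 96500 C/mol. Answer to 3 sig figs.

E°cell = +0.77 − (−1.67) = +2.44 V; the balanced reaction transfers n = 3 electrons.
The reaction quotient is ([Fe²⁺(aq)]^3·[Al³⁺(aq)]) / [Fe³⁺(aq)]^3 = 112; by Nernst, E = +2.44 − (0.0592/3)(2.050) = +2.3995 V.
Then ΔG = −nFE = −3 × 96500 × +2.3995 J/mol = −695 kJ/mol.

−695 kJ/mol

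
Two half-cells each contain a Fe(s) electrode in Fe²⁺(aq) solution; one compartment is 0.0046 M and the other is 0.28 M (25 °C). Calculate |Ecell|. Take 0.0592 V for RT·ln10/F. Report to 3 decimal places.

For a concentration cell E°cell = 0, since both electrodes use the same couple.
The compartment with the higher Fe²⁺(aq) concentration (0.28 M) acts as the cathode; ions are reduced there and produced at the dilute (0.0046 M) anode.
With n = 2, Ecell = −(0.0592/2)·log([dilute]/[conc]) = −(0.0592/2)·log(0.0046/0.28) = +0.053 V.

0.053 V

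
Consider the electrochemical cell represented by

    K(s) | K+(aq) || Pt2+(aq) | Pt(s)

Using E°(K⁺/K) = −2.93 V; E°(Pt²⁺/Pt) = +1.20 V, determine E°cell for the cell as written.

By convention the left-hand electrode in cell notation is the anode (oxidation) and the right-hand electrode is the cathode (reduction).
E°cell = E°(right) − E°(left) = +1.20 − (−2.93) = +4.13 V.

+4.13 V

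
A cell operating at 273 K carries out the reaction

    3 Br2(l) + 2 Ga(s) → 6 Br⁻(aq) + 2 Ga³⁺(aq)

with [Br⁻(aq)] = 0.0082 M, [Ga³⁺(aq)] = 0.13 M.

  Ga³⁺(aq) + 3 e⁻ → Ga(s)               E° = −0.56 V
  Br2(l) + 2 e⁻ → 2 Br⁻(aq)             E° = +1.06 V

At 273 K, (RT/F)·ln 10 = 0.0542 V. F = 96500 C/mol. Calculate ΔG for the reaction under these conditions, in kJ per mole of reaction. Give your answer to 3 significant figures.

E°cell = +1.06 − (−0.56) = +1.62 V; the balanced reaction transfers n = 6 electrons.
Q = [Br⁻(aq)]^6·[Ga³⁺(aq)]^2 = 5.14×10^−15, so log Q = −14.289 and E = +1.62 − (0.0542/6)(−14.289) = +1.7491 V.
Finally ΔG = −nFE = −(6)(96500 C/mol)(+1.7491 V) = −1010 kJ/mol.

−1010 kJ/mol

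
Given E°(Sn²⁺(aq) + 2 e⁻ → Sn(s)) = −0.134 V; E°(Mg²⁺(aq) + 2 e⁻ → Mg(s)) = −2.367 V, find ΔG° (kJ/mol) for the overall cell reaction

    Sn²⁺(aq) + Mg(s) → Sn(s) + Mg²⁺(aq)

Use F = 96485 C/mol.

−431 kJ/mol

In the reaction as written Sn²⁺(aq) is reduced, so the Sn²⁺/Sn couple is the cathode and Mg²⁺/Mg is the anode.
E°cell = −0.134 − (−2.367) = +2.233 V; balancing electrons gives n = 2.
ΔG° = −nFE°cell = −(2)(96485)(+2.233) J/mol = −431 kJ/mol.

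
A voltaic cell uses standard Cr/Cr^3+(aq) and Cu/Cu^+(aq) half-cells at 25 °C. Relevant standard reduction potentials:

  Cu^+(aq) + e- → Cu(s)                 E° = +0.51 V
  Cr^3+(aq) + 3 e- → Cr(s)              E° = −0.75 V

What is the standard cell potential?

Of the two couples in this cell, the one with the more positive reduction potential is reduced at the cathode: here that is Cu⁺/Cu (+0.51 V); Cr³⁺/Cr (−0.75 V) is the anode.
E°cell = E°(cathode) − E°(anode) = +0.51 − (−0.75) = +1.26 V.

+1.26 V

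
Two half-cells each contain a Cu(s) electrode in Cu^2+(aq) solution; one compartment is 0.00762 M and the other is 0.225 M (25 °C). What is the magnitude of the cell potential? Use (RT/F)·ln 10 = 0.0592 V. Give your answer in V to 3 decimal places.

0.044 V

For a concentration cell E°cell = 0, since both electrodes use the same couple.
The compartment with the higher Cu^2+(aq) concentration (0.225 M) acts as the cathode; ions are reduced there and produced at the dilute (0.00762 M) anode.
With n = 2, Ecell = −(0.0592/2)·log([dilute]/[conc]) = −(0.0592/2)·log(0.00762/0.225) = +0.044 V.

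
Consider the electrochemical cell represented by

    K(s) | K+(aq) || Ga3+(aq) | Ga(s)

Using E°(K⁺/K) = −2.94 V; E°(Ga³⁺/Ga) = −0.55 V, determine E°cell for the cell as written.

+2.39 V

By convention the left-hand electrode in cell notation is the anode (oxidation) and the right-hand electrode is the cathode (reduction).
E°cell = E°(right) − E°(left) = −0.55 − (−2.94) = +2.39 V.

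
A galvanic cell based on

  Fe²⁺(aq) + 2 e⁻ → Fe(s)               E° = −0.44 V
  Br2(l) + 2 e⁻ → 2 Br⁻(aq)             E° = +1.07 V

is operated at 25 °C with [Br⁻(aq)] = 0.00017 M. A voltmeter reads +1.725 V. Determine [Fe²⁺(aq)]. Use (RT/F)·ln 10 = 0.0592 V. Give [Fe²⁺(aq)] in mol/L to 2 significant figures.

The Br₂/Br⁻ couple has the larger reduction potential, so it is the cathode: E°cell = +1.07 − (−0.44) = +1.51 V and n = 2.
From the Nernst equation, log Q = n(E° − E)/0.0592 = 2·(+1.51 − (+1.725))/0.0592 = −7.264.
For Br2(l) + Fe(s) → 2 Br⁻(aq) + Fe²⁺(aq), the reaction quotient is Q = [Br⁻(aq)]^2·[Fe²⁺(aq)].
Solving for the unknown gives log [Fe²⁺(aq)] = 0.275, so [Fe²⁺(aq)] ≈ 1.9 M.

1.9 M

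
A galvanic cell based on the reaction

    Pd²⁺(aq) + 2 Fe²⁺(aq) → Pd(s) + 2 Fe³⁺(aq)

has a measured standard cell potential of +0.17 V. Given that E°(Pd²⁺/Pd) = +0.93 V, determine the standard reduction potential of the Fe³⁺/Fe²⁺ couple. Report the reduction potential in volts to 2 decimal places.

In the reaction as written the Pd²⁺/Pd couple is reduced (cathode) and Fe³⁺/Fe²⁺ is oxidized (anode), so E°cell = E°(Pd²⁺/Pd) − E°(Fe³⁺/Fe²⁺).
E°(Fe³⁺/Fe²⁺) = E°(cathode) − E°cell = +0.93 − (+0.17) = +0.76 V.

+0.76 V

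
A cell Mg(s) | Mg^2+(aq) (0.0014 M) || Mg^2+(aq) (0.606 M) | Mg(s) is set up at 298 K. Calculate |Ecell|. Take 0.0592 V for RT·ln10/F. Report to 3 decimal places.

For a concentration cell E°cell = 0, since both electrodes use the same couple.
The compartment with the higher Mg^2+(aq) concentration (0.606 M) acts as the cathode; ions are reduced there and produced at the dilute (0.0014 M) anode.
With n = 2, Ecell = −(0.0592/2)·log([dilute]/[conc]) = −(0.0592/2)·log(0.0014/0.606) = +0.078 V.

0.078 V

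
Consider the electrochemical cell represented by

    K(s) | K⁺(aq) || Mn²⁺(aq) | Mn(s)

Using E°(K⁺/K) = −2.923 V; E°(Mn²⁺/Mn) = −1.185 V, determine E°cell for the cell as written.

+1.738 V

By convention the left-hand electrode in cell notation is the anode (oxidation) and the right-hand electrode is the cathode (reduction).
E°cell = E°(right) − E°(left) = −1.185 − (−2.923) = +1.738 V.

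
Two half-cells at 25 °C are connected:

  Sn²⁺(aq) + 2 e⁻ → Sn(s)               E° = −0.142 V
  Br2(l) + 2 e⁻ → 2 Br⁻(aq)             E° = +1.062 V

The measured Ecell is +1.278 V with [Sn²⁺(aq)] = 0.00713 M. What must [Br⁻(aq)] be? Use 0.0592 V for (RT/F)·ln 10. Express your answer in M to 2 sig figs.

With Br₂/Br⁻ at the cathode and Sn²⁺/Sn at the anode, E°cell = +1.062 − (−0.142) = +1.204 V (n = 2).
Rearranging E = E° − (0.0592/n)·log Q gives log Q = 2(+1.204 − (+1.278))/0.0592 = −2.500.
For Br2(l) + Sn(s) → 2 Br⁻(aq) + Sn²⁺(aq), the reaction quotient is Q = [Br⁻(aq)]^2·[Sn²⁺(aq)].
Substituting the known concentrations and solving, log [Br⁻(aq)] = −0.177 and [Br⁻(aq)] = 0.67 M.

0.67 M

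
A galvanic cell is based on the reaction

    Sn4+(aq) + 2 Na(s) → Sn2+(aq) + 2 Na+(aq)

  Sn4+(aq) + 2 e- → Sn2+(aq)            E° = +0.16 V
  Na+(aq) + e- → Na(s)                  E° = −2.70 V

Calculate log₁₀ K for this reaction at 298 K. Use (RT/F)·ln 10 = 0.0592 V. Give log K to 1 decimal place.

The Sn⁴⁺/Sn²⁺ couple is reduced (cathode); E°cell = +0.16 − (−2.70) = +2.86 V with n = 2.
At equilibrium E = 0, so log K = nE°cell / 0.0592 = (2)(+2.86) / 0.0592 = 96.6.

log K = 96.6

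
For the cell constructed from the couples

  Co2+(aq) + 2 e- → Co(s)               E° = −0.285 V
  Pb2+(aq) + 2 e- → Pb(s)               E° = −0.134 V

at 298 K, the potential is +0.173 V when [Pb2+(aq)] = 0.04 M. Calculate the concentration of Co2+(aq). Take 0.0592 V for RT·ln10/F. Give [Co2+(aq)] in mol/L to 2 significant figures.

0.0072 M

The Pb²⁺/Pb couple has the larger reduction potential, so it is the cathode: E°cell = −0.134 − (−0.285) = +0.151 V and n = 2.
From the Nernst equation, log Q = n(E° − E)/0.0592 = 2·(+0.151 − (+0.173))/0.0592 = −0.743.
Balancing electrons gives Pb2+(aq) + Co(s) → Pb(s) + Co2+(aq); thus Q = [Co2+(aq)] / [Pb2+(aq)].
Isolating [Co2+(aq)] in Q = 10^{−0.743} yields log [Co2+(aq)] = −2.141, i.e. 0.0072 M.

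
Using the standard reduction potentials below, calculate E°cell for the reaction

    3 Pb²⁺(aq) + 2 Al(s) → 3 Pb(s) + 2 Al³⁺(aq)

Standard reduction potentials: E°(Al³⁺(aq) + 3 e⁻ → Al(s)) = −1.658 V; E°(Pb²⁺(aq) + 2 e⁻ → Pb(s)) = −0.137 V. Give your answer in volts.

In the reaction as written, Pb²⁺(aq) is reduced (cathode) and Al³⁺(aq) is produced by oxidation at the anode.
E°cell = E°(cathode) − E°(anode) = −0.137 − (−1.658) = +1.521 V.

+1.521 V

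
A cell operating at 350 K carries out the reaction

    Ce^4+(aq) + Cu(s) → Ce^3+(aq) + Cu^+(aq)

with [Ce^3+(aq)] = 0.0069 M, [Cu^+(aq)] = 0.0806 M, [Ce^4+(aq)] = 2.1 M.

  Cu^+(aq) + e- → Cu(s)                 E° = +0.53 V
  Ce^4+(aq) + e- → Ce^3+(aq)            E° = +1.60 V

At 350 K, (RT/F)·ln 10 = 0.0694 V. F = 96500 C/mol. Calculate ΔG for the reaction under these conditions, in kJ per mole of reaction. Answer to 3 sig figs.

E°cell = +1.60 − (+0.53) = +1.07 V; the balanced reaction transfers n = 1 electron.
The reaction quotient is ([Ce^3+(aq)]·[Cu^+(aq)]) / [Ce^4+(aq)] = 0.000265; by Nernst, E = +1.07 − (0.0694/1)(−3.577) = +1.3182 V.
Finally ΔG = −nFE = −(1)(96500 C/mol)(+1.3182 V) = −127 kJ/mol.

−127 kJ/mol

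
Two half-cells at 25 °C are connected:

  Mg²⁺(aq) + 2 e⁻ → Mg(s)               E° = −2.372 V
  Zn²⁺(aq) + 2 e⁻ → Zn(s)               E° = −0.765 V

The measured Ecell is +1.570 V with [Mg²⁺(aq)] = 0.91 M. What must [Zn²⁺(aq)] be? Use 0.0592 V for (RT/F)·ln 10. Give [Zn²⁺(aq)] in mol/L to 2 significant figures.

0.051 M

Zn²⁺/Zn is the cathode (higher E°); E°cell = −0.765 − (−2.372) = +1.607 V with n = 2.
From the Nernst equation, log Q = n(E° − E)/0.0592 = 2·(+1.607 − (+1.570))/0.0592 = 1.250.
The balanced reaction is Zn²⁺(aq) + Mg(s) → Zn(s) + Mg²⁺(aq), so Q = [Mg²⁺(aq)] / [Zn²⁺(aq)].
Substituting the known concentrations and solving, log [Zn²⁺(aq)] = −1.291 and [Zn²⁺(aq)] = 0.051 M.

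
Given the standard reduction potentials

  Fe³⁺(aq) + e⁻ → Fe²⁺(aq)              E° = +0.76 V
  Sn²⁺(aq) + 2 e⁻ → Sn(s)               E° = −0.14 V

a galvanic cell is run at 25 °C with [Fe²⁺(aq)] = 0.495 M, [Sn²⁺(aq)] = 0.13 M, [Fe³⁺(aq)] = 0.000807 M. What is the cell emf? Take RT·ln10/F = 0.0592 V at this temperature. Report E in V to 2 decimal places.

Since E°(Fe³⁺/Fe²⁺) > E°(Sn²⁺/Sn), Fe³⁺/Fe²⁺ serves as the cathode.
The standard potential is +0.76 − (−0.14) = +0.90 V and the balanced reaction transfers n = 2 electrons.
Balancing gives 2 Fe³⁺(aq) + Sn(s) → 2 Fe²⁺(aq) + Sn²⁺(aq); hence Q = ([Fe²⁺(aq)]^2·[Sn²⁺(aq)]) / [Fe³⁺(aq)]^2 = 4.89×10^4 (log Q = 4.689).
By the Nernst equation, E = +0.90 − (0.0592/2)·(4.689) = +0.76 V.

+0.76 V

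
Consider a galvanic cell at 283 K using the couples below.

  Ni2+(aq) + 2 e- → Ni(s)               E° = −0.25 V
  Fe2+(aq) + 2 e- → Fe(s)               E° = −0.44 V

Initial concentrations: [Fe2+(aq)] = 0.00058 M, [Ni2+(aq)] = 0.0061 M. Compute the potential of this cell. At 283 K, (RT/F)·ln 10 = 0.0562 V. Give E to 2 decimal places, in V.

+0.22 V

Ni²⁺/Ni is reduced (cathode, E° = −0.25 V) and Fe²⁺/Fe is oxidized (anode).
E°cell = E°cat − E°an = −0.25 − (−0.44) = +0.19 V; n = 2.
Balancing gives Ni2+(aq) + Fe(s) → Ni(s) + Fe2+(aq); hence Q = [Fe2+(aq)] / [Ni2+(aq)] = 0.0951 (log Q = −1.022).
Applying E = E° − (RT ln10/nF)·log Q gives +0.19 − (0.0562/2)(−1.022) = +0.22 V.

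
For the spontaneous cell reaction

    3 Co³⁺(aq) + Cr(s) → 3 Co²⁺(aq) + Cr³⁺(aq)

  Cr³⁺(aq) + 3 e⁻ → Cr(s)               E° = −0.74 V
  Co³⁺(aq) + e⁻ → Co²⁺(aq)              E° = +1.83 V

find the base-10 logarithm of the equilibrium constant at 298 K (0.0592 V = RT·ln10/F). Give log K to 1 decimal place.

The Co³⁺/Co²⁺ couple is reduced (cathode); E°cell = +1.83 − (−0.74) = +2.57 V with n = 3.
At equilibrium E = 0, so log K = nE°cell / 0.0592 = (3)(+2.57) / 0.0592 = 130.2.

log K = 130.2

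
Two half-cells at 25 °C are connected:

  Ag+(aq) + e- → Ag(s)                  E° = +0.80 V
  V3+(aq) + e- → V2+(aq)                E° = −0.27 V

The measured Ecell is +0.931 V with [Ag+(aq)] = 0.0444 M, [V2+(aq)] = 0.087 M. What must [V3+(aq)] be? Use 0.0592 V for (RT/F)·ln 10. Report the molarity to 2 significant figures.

0.86 M

The Ag⁺/Ag couple has the larger reduction potential, so it is the cathode: E°cell = +0.80 − (−0.27) = +1.07 V and n = 1.
From the Nernst equation, log Q = n(E° − E)/0.0592 = 1·(+1.07 − (+0.931))/0.0592 = 2.348.
Balancing electrons gives Ag+(aq) + V2+(aq) → Ag(s) + V3+(aq); thus Q = [V3+(aq)] / ([Ag+(aq)]·[V2+(aq)]).
Isolating [V3+(aq)] in Q = 10^{2.348} yields log [V3+(aq)] = −0.065, i.e. 0.86 M.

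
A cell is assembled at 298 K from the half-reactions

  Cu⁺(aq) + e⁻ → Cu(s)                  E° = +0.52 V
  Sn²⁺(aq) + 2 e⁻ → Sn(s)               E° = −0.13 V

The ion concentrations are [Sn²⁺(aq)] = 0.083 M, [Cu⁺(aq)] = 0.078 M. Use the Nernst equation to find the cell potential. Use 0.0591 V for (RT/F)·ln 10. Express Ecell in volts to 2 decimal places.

+0.62 V

The Cu⁺/Cu couple has the more positive E°, so it is the cathode; Sn²⁺/Sn is the anode.
E°cell = E°cat − E°an = +0.52 − (−0.13) = +0.65 V; n = 2.
Balancing gives 2 Cu⁺(aq) + Sn(s) → 2 Cu(s) + Sn²⁺(aq); hence Q = [Sn²⁺(aq)] / [Cu⁺(aq)]^2 = 13.6 (log Q = 1.135).
Applying E = E° − (RT ln10/nF)·log Q gives +0.65 − (0.0591/2)(1.135) = +0.62 V.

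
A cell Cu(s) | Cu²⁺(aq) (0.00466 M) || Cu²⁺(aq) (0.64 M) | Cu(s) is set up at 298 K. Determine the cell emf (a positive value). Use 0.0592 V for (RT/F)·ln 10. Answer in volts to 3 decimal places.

For a concentration cell E°cell = 0, since both electrodes use the same couple.
The compartment with the higher Cu²⁺(aq) concentration (0.64 M) acts as the cathode; ions are reduced there and produced at the dilute (0.00466 M) anode.
With n = 2, Ecell = −(0.0592/2)·log([dilute]/[conc]) = −(0.0592/2)·log(0.00466/0.64) = +0.063 V.

0.063 V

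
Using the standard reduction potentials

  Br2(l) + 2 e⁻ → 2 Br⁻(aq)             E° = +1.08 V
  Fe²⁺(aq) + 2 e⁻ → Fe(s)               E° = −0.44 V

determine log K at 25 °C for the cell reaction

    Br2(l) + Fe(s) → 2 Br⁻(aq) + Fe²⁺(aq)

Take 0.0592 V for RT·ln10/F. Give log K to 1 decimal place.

log K = 51.4

The Br₂/Br⁻ couple is reduced (cathode); E°cell = +1.08 − (−0.44) = +1.52 V with n = 2.
At equilibrium E = 0, so log K = nE°cell / 0.0592 = (2)(+1.52) / 0.0592 = 51.4.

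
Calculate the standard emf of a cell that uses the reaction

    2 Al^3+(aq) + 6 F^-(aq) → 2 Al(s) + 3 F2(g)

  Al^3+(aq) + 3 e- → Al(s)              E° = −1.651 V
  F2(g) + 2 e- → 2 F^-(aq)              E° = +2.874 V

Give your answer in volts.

−4.525 V

In the reaction as written, Al^3+(aq) is reduced (cathode) and F2(g) is produced by oxidation at the anode.
E°cell = E°(cathode) − E°(anode) = −1.651 − (+2.874) = −4.525 V.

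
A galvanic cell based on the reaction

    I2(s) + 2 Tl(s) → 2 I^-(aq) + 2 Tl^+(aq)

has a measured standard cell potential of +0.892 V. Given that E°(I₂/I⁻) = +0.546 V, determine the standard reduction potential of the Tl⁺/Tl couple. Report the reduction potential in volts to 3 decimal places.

−0.346 V

In the reaction as written the I₂/I⁻ couple is reduced (cathode) and Tl⁺/Tl is oxidized (anode), so E°cell = E°(I₂/I⁻) − E°(Tl⁺/Tl).
E°(Tl⁺/Tl) = E°(cathode) − E°cell = +0.546 − (+0.892) = −0.346 V.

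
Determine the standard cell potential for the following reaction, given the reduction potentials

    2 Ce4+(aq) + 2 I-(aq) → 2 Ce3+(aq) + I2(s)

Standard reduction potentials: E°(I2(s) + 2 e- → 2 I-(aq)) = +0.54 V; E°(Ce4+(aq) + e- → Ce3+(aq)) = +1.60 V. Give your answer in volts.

+1.06 V

Ce4+(aq) gains electrons, so the Ce⁴⁺/Ce³⁺ couple is the cathode; the I₂/I⁻ couple is the anode.
E°cell = E°(cathode) − E°(anode) = +1.60 − (+0.54) = +1.06 V.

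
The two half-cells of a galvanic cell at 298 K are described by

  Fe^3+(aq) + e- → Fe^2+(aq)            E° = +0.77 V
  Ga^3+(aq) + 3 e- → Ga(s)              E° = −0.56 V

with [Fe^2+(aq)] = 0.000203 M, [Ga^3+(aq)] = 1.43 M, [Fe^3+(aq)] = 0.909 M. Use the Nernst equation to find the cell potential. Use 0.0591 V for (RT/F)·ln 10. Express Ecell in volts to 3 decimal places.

+1.543 V

Fe³⁺/Fe²⁺ is reduced (cathode, E° = +0.77 V) and Ga³⁺/Ga is oxidized (anode).
E°cell = E°cat − E°an = +0.77 − (−0.56) = +1.33 V; n = 3.
The balanced reaction is 3 Fe^3+(aq) + Ga(s) → 3 Fe^2+(aq) + Ga^3+(aq), so Q = ([Fe^2+(aq)]^3·[Ga^3+(aq)]) / [Fe^3+(aq)]^3 = 1.59×10^−11 and log Q = −10.798.
E = E° − (0.0591/n)·log Q = +1.33 − (0.0591/3)(−10.798) = +1.543 V.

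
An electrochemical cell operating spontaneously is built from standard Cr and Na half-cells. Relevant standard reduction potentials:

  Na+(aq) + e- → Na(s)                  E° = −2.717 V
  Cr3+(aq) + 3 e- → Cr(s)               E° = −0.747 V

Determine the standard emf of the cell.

The Cr³⁺/Cr couple has the higher E°, so Cr ion is reduced (cathode) and Na is oxidized (anode).
E°cell = E°(cathode) − E°(anode) = −0.747 − (−2.717) = +1.970 V.

+1.970 V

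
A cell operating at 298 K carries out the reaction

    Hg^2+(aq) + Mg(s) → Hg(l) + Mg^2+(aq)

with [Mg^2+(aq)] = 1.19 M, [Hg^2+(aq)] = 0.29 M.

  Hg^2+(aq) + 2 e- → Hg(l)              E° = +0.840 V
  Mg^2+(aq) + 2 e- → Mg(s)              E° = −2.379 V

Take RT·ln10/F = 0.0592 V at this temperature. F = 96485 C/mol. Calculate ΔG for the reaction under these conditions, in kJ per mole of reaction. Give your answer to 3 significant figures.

The standard cell potential is +0.840 − (−2.379) = +3.219 V, with n = 2 electrons in the balanced equation.
Here Q = [Mg^2+(aq)] / [Hg^2+(aq)] = 4.1 (log Q = 0.613), giving E = +3.219 − (0.0592/2)·(0.613) = +3.2009 V.
Finally ΔG = −nFE = −(2)(96485 C/mol)(+3.2009 V) = −618 kJ/mol.

−618 kJ/mol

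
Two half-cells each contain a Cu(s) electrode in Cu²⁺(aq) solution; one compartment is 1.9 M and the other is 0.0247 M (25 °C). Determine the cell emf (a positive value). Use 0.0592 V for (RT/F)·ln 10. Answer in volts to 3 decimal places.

For a concentration cell E°cell = 0, since both electrodes use the same couple.
The compartment with the higher Cu²⁺(aq) concentration (1.9 M) acts as the cathode; ions are reduced there and produced at the dilute (0.0247 M) anode.
With n = 2, Ecell = −(0.0592/2)·log([dilute]/[conc]) = −(0.0592/2)·log(0.0247/1.9) = +0.056 V.

0.056 V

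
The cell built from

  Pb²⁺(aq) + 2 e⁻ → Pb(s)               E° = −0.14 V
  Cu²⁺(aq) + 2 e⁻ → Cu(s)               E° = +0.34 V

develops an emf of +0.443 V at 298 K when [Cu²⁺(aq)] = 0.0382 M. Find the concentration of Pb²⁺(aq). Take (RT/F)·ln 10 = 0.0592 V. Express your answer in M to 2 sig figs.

With Cu²⁺/Cu at the cathode and Pb²⁺/Pb at the anode, E°cell = +0.34 − (−0.14) = +0.48 V (n = 2).
Rearranging E = E° − (0.0592/n)·log Q gives log Q = 2(+0.48 − (+0.443))/0.0592 = 1.250.
Balancing electrons gives Cu²⁺(aq) + Pb(s) → Cu(s) + Pb²⁺(aq); thus Q = [Pb²⁺(aq)] / [Cu²⁺(aq)].
Solving for the unknown gives log [Pb²⁺(aq)] = −0.168, so [Pb²⁺(aq)] ≈ 0.68 M.

0.68 M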